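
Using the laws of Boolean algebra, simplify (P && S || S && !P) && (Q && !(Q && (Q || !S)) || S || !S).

S

(P && S || S && !P) && (Q && !(Q && (Q || !S)) || S || !S)
= S && (Q && !(Q && (Q || !S)) || S || !S)   [distribution]
= S && (Q && !Q || S || !S)   [absorption]
= S && (S || !S)   [complement / identity]
= S   [complement / identity]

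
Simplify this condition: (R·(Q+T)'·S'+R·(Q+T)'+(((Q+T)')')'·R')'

(R·(Q+T)'·S'+R·(Q+T)'+(((Q+T)')')'·R')'
= (R·(Q+T)'·S'+R·(Q+T)'+(Q+T)'·R')'
= (R·(Q+T)'+(Q+T)'·R')'
= ((Q+T)')'
= Q+T

Q+T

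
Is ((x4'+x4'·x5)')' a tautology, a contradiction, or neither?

((x4'+x4'·x5)')'
= ((x4')')'   (absorption)
= x4'   (double negation)
This depends on x4, so it is not a constant.

neither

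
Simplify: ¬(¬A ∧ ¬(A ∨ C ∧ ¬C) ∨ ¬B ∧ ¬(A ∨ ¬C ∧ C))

A

¬(¬A ∧ ¬(A ∨ C ∧ ¬C) ∨ ¬B ∧ ¬(A ∨ ¬C ∧ C))
= ¬(¬A ∧ ¬A ∨ ¬B ∧ ¬(A ∨ ¬C ∧ C))   (complement / identity)
= ¬(¬A ∧ ¬A ∨ ¬B ∧ ¬A)   (complement / identity)
= ¬(¬A ∧ (¬A ∨ ¬B))   (distribution)
= ¬¬A   (absorption)
= A   (double negation)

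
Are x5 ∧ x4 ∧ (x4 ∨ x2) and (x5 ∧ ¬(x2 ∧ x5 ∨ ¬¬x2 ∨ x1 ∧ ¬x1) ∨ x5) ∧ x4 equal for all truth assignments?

Yes

E1: x5 ∧ x4 ∧ (x4 ∨ x2)
    = x5 ∧ x4
E2: (x5 ∧ ¬(x2 ∧ x5 ∨ ¬¬x2 ∨ x1 ∧ ¬x1) ∨ x5) ∧ x4
    = (x5 ∧ ¬(x2 ∧ x5 ∨ x2 ∨ x1 ∧ ¬x1) ∨ x5) ∧ x4
    = (x5 ∧ ¬(x2 ∨ x1 ∧ ¬x1) ∨ x5) ∧ x4
    = (x5 ∧ ¬x2 ∨ x5) ∧ x4
    = x5 ∧ x4
Both reduce to x5 ∧ x4, so they are equivalent.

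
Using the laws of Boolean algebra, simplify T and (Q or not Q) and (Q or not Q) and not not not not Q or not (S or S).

T and Q or not S

T and (Q or not Q) and (Q or not Q) and not not not not Q or not (S or S)
= T and (Q or not Q) and (Q or not Q) and not not Q or not (S or S)
= T and (Q or not Q) and not not Q or not (S or S)
= T and (Q or not Q) and not not Q or not S
= T and (Q or not Q) and Q or not S
= T and Q or not S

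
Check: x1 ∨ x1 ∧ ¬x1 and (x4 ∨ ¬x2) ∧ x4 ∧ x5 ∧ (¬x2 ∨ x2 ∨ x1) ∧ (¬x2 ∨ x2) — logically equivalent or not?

No

E1: x1 ∨ x1 ∧ ¬x1
    = x1   (complement / identity)
E2: (x4 ∨ ¬x2) ∧ x4 ∧ x5 ∧ (¬x2 ∨ x2 ∨ x1) ∧ (¬x2 ∨ x2)
    = x4 ∧ x5 ∧ (¬x2 ∨ x2 ∨ x1) ∧ (¬x2 ∨ x2)   (absorption)
    = x4 ∧ x5 ∧ (¬x2 ∨ x2)   (absorption)
    = x4 ∧ x5   (complement / identity)
These differ: at x1=1, x2=0, x4=0, x5=0, E1 = 1 but E2 = 0.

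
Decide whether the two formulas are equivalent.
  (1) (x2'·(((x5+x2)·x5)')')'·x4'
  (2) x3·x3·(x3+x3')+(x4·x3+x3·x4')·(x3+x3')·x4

No

E1: (x2'·(((x5+x2)·x5)')')'·x4'
    = (x2'·(x5')')'·x4'   — absorption
    = (x2+x5')·x4'   — De Morgan
E2: x3·x3·(x3+x3')+(x4·x3+x3·x4')·(x3+x3')·x4
    = x3·x3·(x3+x3')+x3·(x3+x3')·x4   — distribution
    = (x3+x4)·x3·(x3+x3')   — distribution
    = (x3+x4)·x3   — complement / identity
    = x3   — absorption
These differ: at x2=1, x3=1, x4=1, x5=0, E1 = 0 but E2 = 1.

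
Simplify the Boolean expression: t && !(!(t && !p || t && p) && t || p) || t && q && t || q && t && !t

t && !(!(t && !p || t && p) && t || p) || t && q && t || q && t && !t
= t && !(!(t && !p || t && p) && t || p) || q && t   [distribution]
= t && !(!t && t || p) || q && t   [distribution]
= t && (!(!t && t || p) || q)   [distribution]
= t && (!p || q)   [complement / identity]

t && (!p || q)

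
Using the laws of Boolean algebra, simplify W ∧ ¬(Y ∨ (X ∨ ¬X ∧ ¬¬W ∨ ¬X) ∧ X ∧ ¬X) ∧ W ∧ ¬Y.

W ∧ ¬(Y ∨ (X ∨ ¬X ∧ ¬¬W ∨ ¬X) ∧ X ∧ ¬X) ∧ W ∧ ¬Y
= W ∧ ¬(Y ∨ (X ∨ ¬X ∧ W ∨ ¬X) ∧ X ∧ ¬X) ∧ W ∧ ¬Y   — double negation
= W ∧ ¬(Y ∨ (X ∨ ¬X) ∧ X ∧ ¬X) ∧ W ∧ ¬Y   — absorption
= W ∧ ¬(Y ∨ X ∧ ¬X) ∧ W ∧ ¬Y   — complement / identity
= W ∧ ¬Y ∧ W ∧ ¬Y   — complement / identity
= W ∧ ¬Y   — idempotence

W ∧ ¬Y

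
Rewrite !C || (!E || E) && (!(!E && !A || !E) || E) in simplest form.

!C || (!E || E) && (!(!E && !A || !E) || E)
= !C || (!E || E) && (!!E || E)   — absorption
= !C || (!E || E) && (E || E)   — double negation
= !C || !E && E || E   — distribution
= !C || E   — complement / identity

!C || E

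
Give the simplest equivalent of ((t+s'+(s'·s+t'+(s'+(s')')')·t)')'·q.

(t+s')·q

((t+s'+(s'·s+t'+(s'+(s')')')·t)')'·q
= ((t+s'+(s'·s+t'+s·s')·t)')'·q   — De Morgan
= ((t+s'+(s'·s+t')·t)')'·q   — complement / identity
= ((t+s'+t'·t)')'·q   — complement / identity
= ((t+s')')'·q   — complement / identity
= (t+s')·q   — double negation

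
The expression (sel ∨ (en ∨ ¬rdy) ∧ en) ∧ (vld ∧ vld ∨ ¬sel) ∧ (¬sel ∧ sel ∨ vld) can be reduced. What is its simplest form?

(sel ∨ (en ∨ ¬rdy) ∧ en) ∧ (vld ∧ vld ∨ ¬sel) ∧ (¬sel ∧ sel ∨ vld)
= (sel ∨ (en ∨ ¬rdy) ∧ en) ∧ (vld ∧ vld ∨ ¬sel) ∧ vld   [complement / identity]
= (sel ∨ en) ∧ (vld ∧ vld ∨ ¬sel) ∧ vld   [absorption]
= (sel ∨ en) ∧ (vld ∨ ¬sel) ∧ vld   [idempotence]
= (sel ∨ en) ∧ vld   [absorption]

(sel ∨ en) ∧ vld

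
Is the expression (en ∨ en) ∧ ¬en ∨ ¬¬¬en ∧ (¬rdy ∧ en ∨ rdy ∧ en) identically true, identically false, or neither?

(en ∨ en) ∧ ¬en ∨ ¬¬¬en ∧ (¬rdy ∧ en ∨ rdy ∧ en)
= (en ∨ en) ∧ ¬en ∨ ¬¬¬en ∧ en   — distribution
= en ∧ ¬en ∨ ¬¬¬en ∧ en   — idempotence
= en ∧ ¬en ∨ ¬en ∧ en   — double negation
= ¬en ∧ en   — complement / identity
= False   — complement

identically false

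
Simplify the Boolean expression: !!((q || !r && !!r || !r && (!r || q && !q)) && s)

(q || !r) && s

!!((q || !r && !!r || !r && (!r || q && !q)) && s)
= !!((q || !r && r || !r && (!r || q && !q)) && s)
= (q || !r && r || !r && (!r || q && !q)) && s
= (q || !r && r || !r && !r) && s
= (q || !r) && s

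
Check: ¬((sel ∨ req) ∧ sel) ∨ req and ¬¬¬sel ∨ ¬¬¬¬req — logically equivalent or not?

E1: ¬((sel ∨ req) ∧ sel) ∨ req
    = ¬sel ∨ req   [absorption]
E2: ¬¬¬sel ∨ ¬¬¬¬req
    = ¬¬¬sel ∨ ¬¬req   [double negation]
    = ¬sel ∨ ¬¬req   [double negation]
    = ¬sel ∨ req   [double negation]
Both reduce to ¬sel ∨ req, so they are equivalent.

Yes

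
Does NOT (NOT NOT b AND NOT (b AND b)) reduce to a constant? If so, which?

NOT (NOT NOT b AND NOT (b AND b))
= NOT (NOT NOT b AND NOT b)   (idempotence)
= NOT b OR b   (De Morgan)
= TRUE   (complement)

yes, True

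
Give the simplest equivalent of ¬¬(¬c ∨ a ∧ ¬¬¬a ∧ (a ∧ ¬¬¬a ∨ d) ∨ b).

¬¬(¬c ∨ a ∧ ¬¬¬a ∧ (a ∧ ¬¬¬a ∨ d) ∨ b)
= ¬¬(¬c ∨ a ∧ ¬¬¬a ∨ b)
= ¬¬(¬c ∨ a ∧ ¬a ∨ b)
= ¬c ∨ a ∧ ¬a ∨ b
= ¬c ∨ b

¬c ∨ b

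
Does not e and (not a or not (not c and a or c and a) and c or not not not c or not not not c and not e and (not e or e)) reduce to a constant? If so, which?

not e and (not a or not (not c and a or c and a) and c or not not not c or not not not c and not e and (not e or e))
= not e and (not a or not a and c or not not not c or not not not c and not e and (not e or e))   [distribution]
= not e and (not a or not a and c or not not not c or not not not c and not e)   [complement / identity]
= not e and (not a or not not not c or not not not c and not e)   [absorption]
= not e and (not a or not not not c)   [absorption]
= not e and (not a or not c)   [double negation]
This depends on a, c, e, so it is not a constant.

no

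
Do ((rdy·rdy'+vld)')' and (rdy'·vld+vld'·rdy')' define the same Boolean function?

E1: ((rdy·rdy'+vld)')'
    = (vld')'   — complement / identity
    = vld   — double negation
E2: (rdy'·vld+vld'·rdy')'
    = (rdy')'   — distribution
    = rdy   — double negation
These differ: at rdy=1, vld=0, E1 = 0 but E2 = 1.

No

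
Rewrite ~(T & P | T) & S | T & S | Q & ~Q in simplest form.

~(T & P | T) & S | T & S | Q & ~Q
= ~T & S | T & S | Q & ~Q   (absorption)
= ~T & S | T & S   (complement / identity)
= S   (distribution)

S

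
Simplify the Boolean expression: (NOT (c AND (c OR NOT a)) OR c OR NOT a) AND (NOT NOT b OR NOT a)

b OR NOT a

(NOT (c AND (c OR NOT a)) OR c OR NOT a) AND (NOT NOT b OR NOT a)
= (NOT c OR c OR NOT a) AND (NOT NOT b OR NOT a)   (absorption)
= (NOT c OR c) AND NOT NOT b OR NOT a   (distribution)
= (NOT c OR c) AND b OR NOT a   (double negation)
= b OR NOT a   (complement / identity)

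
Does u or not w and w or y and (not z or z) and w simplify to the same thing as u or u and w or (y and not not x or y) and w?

E1: u or not w and w or y and (not z or z) and w
    = u or y and (not z or z) and w   — complement / identity
    = u or y and w   — complement / identity
E2: u or u and w or (y and not not x or y) and w
    = u or u and w or (y and x or y) and w   — double negation
    = u or u and w or y and w   — absorption
    = u or y and w   — absorption
Both reduce to u or y and w, so they are equivalent.

Yes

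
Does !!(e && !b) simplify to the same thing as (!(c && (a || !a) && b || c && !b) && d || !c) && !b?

E1: !!(e && !b)
    = e && !b   (double negation)
E2: (!(c && (a || !a) && b || c && !b) && d || !c) && !b
    = (!(c && b || c && !b) && d || !c) && !b   (complement / identity)
    = (!c && d || !c) && !b   (distribution)
    = !c && !b   (absorption)
These differ: at a=0, b=0, c=0, d=0, e=0, E1 = 0 but E2 = 1.

No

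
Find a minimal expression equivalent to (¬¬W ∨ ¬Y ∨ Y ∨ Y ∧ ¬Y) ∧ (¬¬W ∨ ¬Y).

(¬¬W ∨ ¬Y ∨ Y ∨ Y ∧ ¬Y) ∧ (¬¬W ∨ ¬Y)
= (¬¬W ∨ ¬Y ∨ Y) ∧ (¬¬W ∨ ¬Y)   [complement / identity]
= ¬¬W ∨ ¬Y   [absorption]
= W ∨ ¬Y   [double negation]

W ∨ ¬Y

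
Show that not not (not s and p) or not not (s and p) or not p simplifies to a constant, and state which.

not not (not s and p) or not not (s and p) or not p
= not s and p or not not (s and p) or not p   — double negation
= not s and p or s and p or not p   — double negation
= p or not p   — distribution
= True   — complement

True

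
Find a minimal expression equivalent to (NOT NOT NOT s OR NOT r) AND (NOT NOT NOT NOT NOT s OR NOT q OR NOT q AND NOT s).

NOT s OR NOT r AND NOT q

(NOT NOT NOT s OR NOT r) AND (NOT NOT NOT NOT NOT s OR NOT q OR NOT q AND NOT s)
= (NOT s OR NOT r) AND (NOT NOT NOT NOT NOT s OR NOT q OR NOT q AND NOT s)   — double negation
= (NOT s OR NOT r) AND (NOT NOT NOT NOT NOT s OR NOT q)   — absorption
= (NOT s OR NOT r) AND (NOT NOT NOT s OR NOT q)   — double negation
= (NOT s OR NOT r) AND (NOT s OR NOT q)   — double negation
= NOT s OR NOT r AND NOT q   — distribution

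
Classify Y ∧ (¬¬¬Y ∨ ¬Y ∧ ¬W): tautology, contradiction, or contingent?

contradiction

Y ∧ (¬¬¬Y ∨ ¬Y ∧ ¬W)
= Y ∧ (¬Y ∨ ¬Y ∧ ¬W)   [double negation]
= Y ∧ ¬Y   [absorption]
= False   [complement]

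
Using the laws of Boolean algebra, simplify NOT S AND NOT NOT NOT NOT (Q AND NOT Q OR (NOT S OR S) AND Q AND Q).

NOT S AND Q

NOT S AND NOT NOT NOT NOT (Q AND NOT Q OR (NOT S OR S) AND Q AND Q)
= NOT S AND NOT NOT (Q AND NOT Q OR (NOT S OR S) AND Q AND Q)
= NOT S AND NOT NOT (Q AND NOT Q OR Q AND Q)
= NOT S AND NOT NOT Q
= NOT S AND Q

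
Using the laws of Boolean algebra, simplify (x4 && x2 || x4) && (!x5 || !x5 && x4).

x4 && !x5

(x4 && x2 || x4) && (!x5 || !x5 && x4)
= (x4 && x2 || x4) && !x5
= x4 && !x5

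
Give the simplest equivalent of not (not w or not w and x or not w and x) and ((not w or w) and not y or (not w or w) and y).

w

not (not w or not w and x or not w and x) and ((not w or w) and not y or (not w or w) and y)
= not (not w or not w and x) and ((not w or w) and not y or (not w or w) and y)   — idempotence
= not not w and ((not w or w) and not y or (not w or w) and y)   — absorption
= not not w and (not w or w)   — distribution
= w and (not w or w)   — double negation
= w   — complement / identity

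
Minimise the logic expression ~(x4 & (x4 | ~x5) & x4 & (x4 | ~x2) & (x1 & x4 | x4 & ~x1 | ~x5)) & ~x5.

~(x4 & (x4 | ~x5) & x4 & (x4 | ~x2) & (x1 & x4 | x4 & ~x1 | ~x5)) & ~x5
= ~(x4 & (x4 | ~x5) & x4 & (x1 & x4 | x4 & ~x1 | ~x5)) & ~x5   — absorption
= ~(x4 & (x4 | ~x5) & x4 & (x4 | ~x5)) & ~x5   — distribution
= ~(x4 & (x4 | ~x5)) & ~x5   — idempotence
= ~x4 & ~x5   — absorption

~x4 & ~x5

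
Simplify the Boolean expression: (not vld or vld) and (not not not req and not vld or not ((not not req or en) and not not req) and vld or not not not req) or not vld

not req or not vld

(not vld or vld) and (not not not req and not vld or not ((not not req or en) and not not req) and vld or not not not req) or not vld
= (not vld or vld) and (not not not req and not vld or not not not req and vld or not not not req) or not vld   (absorption)
= (not vld or vld) and (not not not req and not vld or not not not req) or not vld   (absorption)
= not not not req and not vld or not not not req or not vld   (complement / identity)
= not not not req or not vld   (absorption)
= not req or not vld   (double negation)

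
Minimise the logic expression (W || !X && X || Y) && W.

(W || !X && X || Y) && W
= (W || Y) && W   — complement / identity
= W   — absorption

W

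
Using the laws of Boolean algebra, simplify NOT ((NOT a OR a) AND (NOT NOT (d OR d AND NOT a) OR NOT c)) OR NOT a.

NOT d AND c OR NOT a

NOT ((NOT a OR a) AND (NOT NOT (d OR d AND NOT a) OR NOT c)) OR NOT a
= NOT ((NOT a OR a) AND (NOT NOT d OR NOT c)) OR NOT a   [absorption]
= NOT (NOT NOT d OR NOT c) OR NOT a   [complement / identity]
= NOT d AND c OR NOT a   [De Morgan]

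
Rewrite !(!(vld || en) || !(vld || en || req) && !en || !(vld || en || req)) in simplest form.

!(!(vld || en) || !(vld || en || req) && !en || !(vld || en || req))
= !(!(vld || en) || !(vld || en || req))   (absorption)
= (vld || en) && (vld || en || req)   (De Morgan)
= vld || en   (absorption)

vld || en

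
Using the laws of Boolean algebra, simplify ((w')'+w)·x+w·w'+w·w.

((w')'+w)·x+w·w'+w·w
= (w+w)·x+w·w'+w·w   (double negation)
= w·x+w·w'+w·w   (idempotence)
= w·x+w   (distribution)
= w   (absorption)

w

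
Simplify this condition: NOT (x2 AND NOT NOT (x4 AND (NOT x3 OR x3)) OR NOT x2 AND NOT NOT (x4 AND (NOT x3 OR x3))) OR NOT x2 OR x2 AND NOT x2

NOT x4 OR NOT x2

NOT (x2 AND NOT NOT (x4 AND (NOT x3 OR x3)) OR NOT x2 AND NOT NOT (x4 AND (NOT x3 OR x3))) OR NOT x2 OR x2 AND NOT x2
= NOT NOT NOT (x4 AND (NOT x3 OR x3)) OR NOT x2 OR x2 AND NOT x2   (distribution)
= NOT NOT NOT (x4 AND (NOT x3 OR x3)) OR NOT x2   (complement / identity)
= NOT (x4 AND (NOT x3 OR x3)) OR NOT x2   (double negation)
= NOT x4 OR NOT x2   (complement / identity)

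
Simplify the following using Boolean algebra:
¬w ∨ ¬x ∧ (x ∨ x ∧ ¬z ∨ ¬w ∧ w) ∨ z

¬w ∨ z

¬w ∨ ¬x ∧ (x ∨ x ∧ ¬z ∨ ¬w ∧ w) ∨ z
= ¬w ∨ ¬x ∧ (x ∨ x ∧ ¬z) ∨ z   [complement / identity]
= ¬w ∨ ¬x ∧ x ∨ z   [absorption]
= ¬w ∨ z   [complement / identity]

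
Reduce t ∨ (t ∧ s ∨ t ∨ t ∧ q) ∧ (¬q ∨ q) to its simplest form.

t ∨ (t ∧ s ∨ t ∨ t ∧ q) ∧ (¬q ∨ q)
= t ∨ t ∧ s ∨ t ∨ t ∧ q   — complement / identity
= t ∨ t ∨ t ∧ q   — absorption
= t ∨ t   — absorption
= t   — idempotence

t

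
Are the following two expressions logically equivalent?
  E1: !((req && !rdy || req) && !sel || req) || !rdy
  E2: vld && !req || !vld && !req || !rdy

Yes

E1: !((req && !rdy || req) && !sel || req) || !rdy
    = !(req && !sel || req) || !rdy   (absorption)
    = !req || !rdy   (absorption)
E2: vld && !req || !vld && !req || !rdy
    = !req || !rdy   (distribution)
Both reduce to !req || !rdy, so they are equivalent.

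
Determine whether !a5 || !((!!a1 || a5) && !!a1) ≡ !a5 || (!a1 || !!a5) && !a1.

Yes

E1: !a5 || !((!!a1 || a5) && !!a1)
    = !a5 || !!!a1
    = !a5 || !a1
E2: !a5 || (!a1 || !!a5) && !a1
    = !a5 || (!a1 || a5) && !a1
    = !a5 || !a1
Both reduce to !a5 || !a1, so they are equivalent.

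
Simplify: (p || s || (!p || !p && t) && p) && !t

(p || s || (!p || !p && t) && p) && !t
= (p || s || !p && p) && !t   (absorption)
= (p || s) && !t   (complement / identity)

(p || s) && !t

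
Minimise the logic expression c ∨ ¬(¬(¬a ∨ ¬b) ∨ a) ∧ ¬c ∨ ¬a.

c ∨ ¬a

c ∨ ¬(¬(¬a ∨ ¬b) ∨ a) ∧ ¬c ∨ ¬a
= c ∨ ¬(a ∧ b ∨ a) ∧ ¬c ∨ ¬a
= c ∨ ¬a ∧ ¬c ∨ ¬a
= c ∨ ¬a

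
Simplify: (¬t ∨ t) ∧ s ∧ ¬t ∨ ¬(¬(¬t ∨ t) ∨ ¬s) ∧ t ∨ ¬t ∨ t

(¬t ∨ t) ∧ s ∧ ¬t ∨ ¬(¬(¬t ∨ t) ∨ ¬s) ∧ t ∨ ¬t ∨ t
= (¬t ∨ t) ∧ s ∧ ¬t ∨ (¬t ∨ t) ∧ s ∧ t ∨ ¬t ∨ t
= (¬t ∨ t) ∧ s ∨ ¬t ∨ t
= ¬t ∨ t
= True

True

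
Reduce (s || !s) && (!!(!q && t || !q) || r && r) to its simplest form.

(s || !s) && (!!(!q && t || !q) || r && r)
= !!(!q && t || !q) || r && r   (complement / identity)
= !!!q || r && r   (absorption)
= !q || r && r   (double negation)
= !q || r   (idempotence)

!q || r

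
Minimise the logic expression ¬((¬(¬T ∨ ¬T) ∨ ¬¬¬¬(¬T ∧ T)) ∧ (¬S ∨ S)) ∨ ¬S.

¬T ∨ ¬S

¬((¬(¬T ∨ ¬T) ∨ ¬¬¬¬(¬T ∧ T)) ∧ (¬S ∨ S)) ∨ ¬S
= ¬((T ∧ T ∨ ¬¬¬¬(¬T ∧ T)) ∧ (¬S ∨ S)) ∨ ¬S   [De Morgan]
= ¬((T ∧ T ∨ ¬¬(¬T ∧ T)) ∧ (¬S ∨ S)) ∨ ¬S   [double negation]
= ¬((T ∧ T ∨ ¬T ∧ T) ∧ (¬S ∨ S)) ∨ ¬S   [double negation]
= ¬(T ∧ T ∨ ¬T ∧ T) ∨ ¬S   [complement / identity]
= ¬T ∨ ¬S   [distribution]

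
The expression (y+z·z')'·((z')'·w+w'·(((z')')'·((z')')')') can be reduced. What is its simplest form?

y'·z

(y+z·z')'·((z')'·w+w'·(((z')')'·((z')')')')
= (y+z·z')'·((z')'·w+w'·((z')'+(z')'))
= (y+z·z')'·((z')'·w+w'·(z')')
= (y+z·z')'·(z')'
= (y+z·z')'·z
= y'·z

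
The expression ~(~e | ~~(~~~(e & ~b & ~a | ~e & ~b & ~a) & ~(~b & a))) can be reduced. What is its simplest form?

e & ~b

~(~e | ~~(~~~(e & ~b & ~a | ~e & ~b & ~a) & ~(~b & a)))
= ~(~e | ~~(~~~(~b & ~a) & ~(~b & a)))   [distribution]
= ~(~e | ~~(~(~b & ~a) & ~(~b & a)))   [double negation]
= ~(~e | ~(~b & ~a | ~b & a))   [De Morgan]
= e & (~b & ~a | ~b & a)   [De Morgan]
= e & ~b   [distribution]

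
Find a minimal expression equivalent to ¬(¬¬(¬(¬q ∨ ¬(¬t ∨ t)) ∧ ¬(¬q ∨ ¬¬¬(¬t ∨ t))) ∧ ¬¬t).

¬(¬¬(¬(¬q ∨ ¬(¬t ∨ t)) ∧ ¬(¬q ∨ ¬¬¬(¬t ∨ t))) ∧ ¬¬t)
= ¬(¬¬(¬(¬q ∨ ¬(¬t ∨ t)) ∧ ¬(¬q ∨ ¬(¬t ∨ t))) ∧ ¬¬t)   (double negation)
= ¬(¬¬¬(¬q ∨ ¬(¬t ∨ t)) ∧ ¬¬t)   (idempotence)
= ¬(¬¬(q ∧ (¬t ∨ t)) ∧ ¬¬t)   (De Morgan)
= ¬(¬¬q ∧ ¬¬t)   (complement / identity)
= ¬q ∨ ¬t   (De Morgan)

¬q ∨ ¬t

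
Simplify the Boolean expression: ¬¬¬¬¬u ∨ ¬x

¬¬¬¬¬u ∨ ¬x
= ¬¬¬u ∨ ¬x   [double negation]
= ¬u ∨ ¬x   [double negation]

¬u ∨ ¬x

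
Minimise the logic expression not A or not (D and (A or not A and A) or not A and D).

not A or not (D and (A or not A and A) or not A and D)
= not A or not (D and A or not A and D)   — complement / identity
= not A or not D   — distribution

not A or not D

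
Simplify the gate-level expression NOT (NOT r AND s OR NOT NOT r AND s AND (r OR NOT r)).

NOT s

NOT (NOT r AND s OR NOT NOT r AND s AND (r OR NOT r))
= NOT (NOT r AND s OR NOT NOT r AND s)
= NOT (NOT r AND s OR r AND s)
= NOT s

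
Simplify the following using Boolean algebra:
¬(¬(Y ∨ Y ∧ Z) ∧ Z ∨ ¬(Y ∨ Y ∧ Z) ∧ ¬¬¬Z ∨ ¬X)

¬(¬(Y ∨ Y ∧ Z) ∧ Z ∨ ¬(Y ∨ Y ∧ Z) ∧ ¬¬¬Z ∨ ¬X)
= ¬(¬(Y ∨ Y ∧ Z) ∧ Z ∨ ¬(Y ∨ Y ∧ Z) ∧ ¬Z ∨ ¬X)   (double negation)
= ¬(¬(Y ∨ Y ∧ Z) ∨ ¬X)   (distribution)
= (Y ∨ Y ∧ Z) ∧ X   (De Morgan)
= Y ∧ X   (absorption)

Y ∧ X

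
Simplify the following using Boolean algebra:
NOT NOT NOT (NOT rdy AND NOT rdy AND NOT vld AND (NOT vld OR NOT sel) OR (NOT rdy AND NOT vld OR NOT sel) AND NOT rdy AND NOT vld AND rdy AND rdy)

NOT NOT NOT (NOT rdy AND NOT rdy AND NOT vld AND (NOT vld OR NOT sel) OR (NOT rdy AND NOT vld OR NOT sel) AND NOT rdy AND NOT vld AND rdy AND rdy)
= NOT NOT NOT (NOT rdy AND NOT rdy AND NOT vld AND (NOT vld OR NOT sel) OR NOT rdy AND NOT vld AND rdy AND rdy)
= NOT NOT NOT (NOT rdy AND NOT rdy AND NOT vld OR NOT rdy AND NOT vld AND rdy AND rdy)
= NOT NOT NOT (NOT rdy AND NOT rdy AND NOT vld OR NOT rdy AND NOT vld AND rdy)
= NOT NOT NOT (NOT rdy AND NOT vld)
= NOT (NOT rdy AND NOT vld)
= rdy OR vld

rdy OR vld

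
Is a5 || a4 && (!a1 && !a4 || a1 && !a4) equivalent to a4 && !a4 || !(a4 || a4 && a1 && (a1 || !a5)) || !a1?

No

E1: a5 || a4 && (!a1 && !a4 || a1 && !a4)
    = a5 || a4 && !a4   [distribution]
    = a5   [complement / identity]
E2: a4 && !a4 || !(a4 || a4 && a1 && (a1 || !a5)) || !a1
    = a4 && !a4 || !(a4 || a4 && a1) || !a1   [absorption]
    = a4 && !a4 || !a4 || !a1   [absorption]
    = !a4 || !a1   [complement / identity]
These differ: at a1=1, a4=0, a5=0, E1 = 0 but E2 = 1.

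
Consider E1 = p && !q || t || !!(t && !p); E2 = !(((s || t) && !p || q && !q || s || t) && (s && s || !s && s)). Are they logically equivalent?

No

E1: p && !q || t || !!(t && !p)
    = p && !q || t || t && !p   — double negation
    = p && !q || t   — absorption
E2: !(((s || t) && !p || q && !q || s || t) && (s && s || !s && s))
    = !(((s || t) && !p || q && !q || s || t) && s)   — distribution
    = !(((s || t) && !p || s || t) && s)   — complement / identity
    = !((s || t) && s)   — absorption
    = !s   — absorption
These differ: at p=1, q=0, s=1, t=1, E1 = 1 but E2 = 0.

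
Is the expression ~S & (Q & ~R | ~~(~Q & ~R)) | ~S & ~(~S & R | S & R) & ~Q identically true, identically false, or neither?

neither

~S & (Q & ~R | ~~(~Q & ~R)) | ~S & ~(~S & R | S & R) & ~Q
= ~S & (Q & ~R | ~Q & ~R) | ~S & ~(~S & R | S & R) & ~Q   [double negation]
= ~S & ~R | ~S & ~(~S & R | S & R) & ~Q   [distribution]
= ~S & ~R | ~S & ~R & ~Q   [distribution]
= ~S & ~R   [absorption]
This depends on R, S, so it is not a constant.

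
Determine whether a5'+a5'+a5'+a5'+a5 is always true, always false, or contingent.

always true

a5'+a5'+a5'+a5'+a5
= a5'+a5'+a5   — idempotence
= a5'+a5   — idempotence
= 1   — complement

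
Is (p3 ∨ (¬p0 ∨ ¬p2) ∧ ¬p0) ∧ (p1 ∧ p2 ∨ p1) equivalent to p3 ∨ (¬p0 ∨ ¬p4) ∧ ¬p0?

No

E1: (p3 ∨ (¬p0 ∨ ¬p2) ∧ ¬p0) ∧ (p1 ∧ p2 ∨ p1)
    = (p3 ∨ ¬p0) ∧ (p1 ∧ p2 ∨ p1)   (absorption)
    = (p3 ∨ ¬p0) ∧ p1   (absorption)
E2: p3 ∨ (¬p0 ∨ ¬p4) ∧ ¬p0
    = p3 ∨ ¬p0   (absorption)
These differ: at p0=1, p1=0, p2=0, p3=1, p4=1, E1 = 0 but E2 = 1.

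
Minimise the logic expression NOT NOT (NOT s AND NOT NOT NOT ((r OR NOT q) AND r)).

NOT s AND NOT r

NOT NOT (NOT s AND NOT NOT NOT ((r OR NOT q) AND r))
= NOT NOT (NOT s AND NOT NOT NOT r)   (absorption)
= NOT s AND NOT NOT NOT r   (double negation)
= NOT s AND NOT r   (double negation)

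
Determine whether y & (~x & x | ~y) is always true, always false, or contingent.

y & (~x & x | ~y)
= y & ~y   — complement / identity
= 0   — complement

always false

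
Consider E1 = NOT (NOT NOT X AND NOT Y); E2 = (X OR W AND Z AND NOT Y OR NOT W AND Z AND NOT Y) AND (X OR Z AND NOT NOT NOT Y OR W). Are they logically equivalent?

No

E1: NOT (NOT NOT X AND NOT Y)
    = NOT X OR Y   (De Morgan)
E2: (X OR W AND Z AND NOT Y OR NOT W AND Z AND NOT Y) AND (X OR Z AND NOT NOT NOT Y OR W)
    = (X OR Z AND NOT Y) AND (X OR Z AND NOT NOT NOT Y OR W)   (distribution)
    = (X OR Z AND NOT Y) AND (X OR Z AND NOT Y OR W)   (double negation)
    = X OR Z AND NOT Y   (absorption)
These differ: at W=0, X=0, Y=1, Z=0, E1 = 1 but E2 = 0.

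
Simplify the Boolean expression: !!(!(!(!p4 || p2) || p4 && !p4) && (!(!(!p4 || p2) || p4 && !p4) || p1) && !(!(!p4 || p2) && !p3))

!!(!(!(!p4 || p2) || p4 && !p4) && (!(!(!p4 || p2) || p4 && !p4) || p1) && !(!(!p4 || p2) && !p3))
= !!(!(!(!p4 || p2) || p4 && !p4) && !(!(!p4 || p2) && !p3))   [absorption]
= !!(!!(!p4 || p2) && !(!(!p4 || p2) && !p3))   [complement / identity]
= !(!(!p4 || p2) || !(!p4 || p2) && !p3)   [De Morgan]
= !!(!p4 || p2)   [absorption]
= !p4 || p2   [double negation]

!p4 || p2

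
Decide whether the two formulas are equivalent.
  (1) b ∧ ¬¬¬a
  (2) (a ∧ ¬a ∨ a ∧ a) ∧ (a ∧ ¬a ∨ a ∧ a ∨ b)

No

E1: b ∧ ¬¬¬a
    = b ∧ ¬a   (double negation)
E2: (a ∧ ¬a ∨ a ∧ a) ∧ (a ∧ ¬a ∨ a ∧ a ∨ b)
    = a ∧ ¬a ∨ a ∧ a   (absorption)
    = a   (distribution)
These differ: at a=1, b=1, E1 = 0 but E2 = 1.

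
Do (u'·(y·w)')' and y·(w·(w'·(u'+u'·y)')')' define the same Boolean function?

No

E1: (u'·(y·w)')'
    = u+y·w   — De Morgan
E2: y·(w·(w'·(u'+u'·y)')')'
    = y·(w·(w+u'+u'·y))'   — De Morgan
    = y·(w·(w+u'))'   — absorption
    = y·w'   — absorption
These differ: at u=1, w=1, y=0, E1 = 1 but E2 = 0.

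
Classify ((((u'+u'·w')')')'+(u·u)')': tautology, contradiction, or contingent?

((((u'+u'·w')')')'+(u·u)')'
= ((((u')')')'+(u·u)')'   [absorption]
= ((u')'+(u·u)')'   [double negation]
= ((u')'+u')'   [idempotence]
= u'·u   [De Morgan]
= 0   [complement]

contradiction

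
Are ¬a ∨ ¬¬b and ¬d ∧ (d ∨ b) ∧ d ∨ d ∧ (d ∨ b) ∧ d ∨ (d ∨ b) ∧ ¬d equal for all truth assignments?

No

E1: ¬a ∨ ¬¬b
    = ¬a ∨ b   — double negation
E2: ¬d ∧ (d ∨ b) ∧ d ∨ d ∧ (d ∨ b) ∧ d ∨ (d ∨ b) ∧ ¬d
    = (d ∨ b) ∧ d ∨ (d ∨ b) ∧ ¬d   — distribution
    = d ∨ b   — distribution
These differ: at a=0, b=0, d=0, E1 = 1 but E2 = 0.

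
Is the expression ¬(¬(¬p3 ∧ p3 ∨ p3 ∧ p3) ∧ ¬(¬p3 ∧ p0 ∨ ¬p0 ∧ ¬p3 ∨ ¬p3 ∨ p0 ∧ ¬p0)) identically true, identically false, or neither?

¬(¬(¬p3 ∧ p3 ∨ p3 ∧ p3) ∧ ¬(¬p3 ∧ p0 ∨ ¬p0 ∧ ¬p3 ∨ ¬p3 ∨ p0 ∧ ¬p0))
= ¬(¬p3 ∧ ¬(¬p3 ∧ p0 ∨ ¬p0 ∧ ¬p3 ∨ ¬p3 ∨ p0 ∧ ¬p0))
= ¬(¬p3 ∧ ¬(¬p3 ∨ ¬p3 ∨ p0 ∧ ¬p0))
= p3 ∨ ¬p3 ∨ ¬p3 ∨ p0 ∧ ¬p0
= p3 ∨ ¬p3 ∨ ¬p3
= p3 ∨ ¬p3
= True

identically true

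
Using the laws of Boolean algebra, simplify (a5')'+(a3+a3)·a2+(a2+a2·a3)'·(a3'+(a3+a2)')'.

(a5')'+(a3+a3)·a2+(a2+a2·a3)'·(a3'+(a3+a2)')'
= (a5')'+(a3+a3)·a2+a2'·(a3'+(a3+a2)')'   (absorption)
= (a5')'+a3·a2+a2'·(a3'+(a3+a2)')'   (idempotence)
= a5+a3·a2+a2'·(a3'+(a3+a2)')'   (double negation)
= a5+a3·a2+a2'·a3·(a3+a2)   (De Morgan)
= a5+a3·a2+a2'·a3   (absorption)
= a5+a3   (distribution)

a5+a3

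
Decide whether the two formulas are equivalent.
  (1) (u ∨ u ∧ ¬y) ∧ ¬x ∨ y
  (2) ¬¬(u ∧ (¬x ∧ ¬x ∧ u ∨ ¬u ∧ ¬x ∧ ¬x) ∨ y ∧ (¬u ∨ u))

Yes

E1: (u ∨ u ∧ ¬y) ∧ ¬x ∨ y
    = u ∧ ¬x ∨ y   — absorption
E2: ¬¬(u ∧ (¬x ∧ ¬x ∧ u ∨ ¬u ∧ ¬x ∧ ¬x) ∨ y ∧ (¬u ∨ u))
    = ¬¬(u ∧ ¬x ∧ ¬x ∨ y ∧ (¬u ∨ u))   — distribution
    = u ∧ ¬x ∧ ¬x ∨ y ∧ (¬u ∨ u)   — double negation
    = u ∧ ¬x ∨ y ∧ (¬u ∨ u)   — idempotence
    = u ∧ ¬x ∨ y   — complement / identity
Both reduce to u ∧ ¬x ∨ y, so they are equivalent.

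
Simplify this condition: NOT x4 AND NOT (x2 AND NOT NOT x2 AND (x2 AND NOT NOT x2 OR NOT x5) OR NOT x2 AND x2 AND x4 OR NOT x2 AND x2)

NOT x4 AND NOT (x2 AND NOT NOT x2 AND (x2 AND NOT NOT x2 OR NOT x5) OR NOT x2 AND x2 AND x4 OR NOT x2 AND x2)
= NOT x4 AND NOT (x2 AND NOT NOT x2 OR NOT x2 AND x2 AND x4 OR NOT x2 AND x2)
= NOT x4 AND NOT (x2 AND NOT NOT x2 OR NOT x2 AND x2)
= NOT x4 AND NOT (x2 AND x2 OR NOT x2 AND x2)
= NOT x4 AND NOT x2

NOT x4 AND NOT x2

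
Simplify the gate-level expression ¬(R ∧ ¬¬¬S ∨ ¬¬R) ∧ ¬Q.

¬R ∧ ¬Q

¬(R ∧ ¬¬¬S ∨ ¬¬R) ∧ ¬Q
= ¬(R ∧ ¬S ∨ ¬¬R) ∧ ¬Q   [double negation]
= ¬(R ∧ ¬S ∨ R) ∧ ¬Q   [double negation]
= ¬R ∧ ¬Q   [absorption]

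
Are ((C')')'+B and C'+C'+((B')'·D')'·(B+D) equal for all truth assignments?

No

E1: ((C')')'+B
    = C'+B   — double negation
E2: C'+C'+((B')'·D')'·(B+D)
    = C'+((B')'·D')'·(B+D)   — idempotence
    = C'+(B'+D)·(B+D)   — De Morgan
    = C'+D+B'·B   — distribution
    = C'+D   — complement / identity
These differ: at B=0, C=1, D=1, E1 = 0 but E2 = 1.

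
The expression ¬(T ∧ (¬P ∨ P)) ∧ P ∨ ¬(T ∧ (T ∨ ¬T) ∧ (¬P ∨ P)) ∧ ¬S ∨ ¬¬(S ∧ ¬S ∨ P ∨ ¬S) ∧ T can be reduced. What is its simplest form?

¬(T ∧ (¬P ∨ P)) ∧ P ∨ ¬(T ∧ (T ∨ ¬T) ∧ (¬P ∨ P)) ∧ ¬S ∨ ¬¬(S ∧ ¬S ∨ P ∨ ¬S) ∧ T
= ¬(T ∧ (¬P ∨ P)) ∧ P ∨ ¬(T ∧ (T ∨ ¬T) ∧ (¬P ∨ P)) ∧ ¬S ∨ ¬¬(P ∨ ¬S) ∧ T   [complement / identity]
= ¬(T ∧ (¬P ∨ P)) ∧ P ∨ ¬(T ∧ (¬P ∨ P)) ∧ ¬S ∨ ¬¬(P ∨ ¬S) ∧ T   [complement / identity]
= (P ∨ ¬S) ∧ ¬(T ∧ (¬P ∨ P)) ∨ ¬¬(P ∨ ¬S) ∧ T   [distribution]
= (P ∨ ¬S) ∧ ¬(T ∧ (¬P ∨ P)) ∨ (P ∨ ¬S) ∧ T   [double negation]
= (P ∨ ¬S) ∧ ¬T ∨ (P ∨ ¬S) ∧ T   [complement / identity]
= P ∨ ¬S   [distribution]

P ∨ ¬S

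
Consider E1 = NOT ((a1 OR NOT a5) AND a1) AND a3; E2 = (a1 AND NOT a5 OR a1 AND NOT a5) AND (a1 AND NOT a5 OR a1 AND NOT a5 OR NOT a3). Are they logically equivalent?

No

E1: NOT ((a1 OR NOT a5) AND a1) AND a3
    = NOT a1 AND a3
E2: (a1 AND NOT a5 OR a1 AND NOT a5) AND (a1 AND NOT a5 OR a1 AND NOT a5 OR NOT a3)
    = a1 AND NOT a5 OR a1 AND NOT a5
    = a1 AND NOT a5
These differ: at a1=0, a3=1, a5=0, E1 = 1 but E2 = 0.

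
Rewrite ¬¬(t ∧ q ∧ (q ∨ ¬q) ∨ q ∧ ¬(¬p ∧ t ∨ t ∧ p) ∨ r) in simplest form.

¬¬(t ∧ q ∧ (q ∨ ¬q) ∨ q ∧ ¬(¬p ∧ t ∨ t ∧ p) ∨ r)
= ¬¬(t ∧ q ∧ (q ∨ ¬q) ∨ q ∧ ¬t ∨ r)   [distribution]
= ¬¬(t ∧ q ∨ q ∧ ¬t ∨ r)   [complement / identity]
= ¬¬(q ∧ (t ∨ ¬t) ∨ r)   [distribution]
= ¬¬(q ∨ r)   [complement / identity]
= q ∨ r   [double negation]

q ∨ r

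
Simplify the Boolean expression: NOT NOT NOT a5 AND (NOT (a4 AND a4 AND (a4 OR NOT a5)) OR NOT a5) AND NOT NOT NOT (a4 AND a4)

NOT a5 AND NOT a4

NOT NOT NOT a5 AND (NOT (a4 AND a4 AND (a4 OR NOT a5)) OR NOT a5) AND NOT NOT NOT (a4 AND a4)
= NOT NOT NOT a5 AND (NOT (a4 AND a4) OR NOT a5) AND NOT NOT NOT (a4 AND a4)
= NOT NOT NOT a5 AND (NOT (a4 AND a4) OR NOT a5) AND NOT (a4 AND a4)
= NOT NOT NOT a5 AND NOT (a4 AND a4)
= NOT a5 AND NOT (a4 AND a4)
= NOT a5 AND NOT a4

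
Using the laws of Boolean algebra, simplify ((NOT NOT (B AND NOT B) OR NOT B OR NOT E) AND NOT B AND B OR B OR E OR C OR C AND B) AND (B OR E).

B OR E

((NOT NOT (B AND NOT B) OR NOT B OR NOT E) AND NOT B AND B OR B OR E OR C OR C AND B) AND (B OR E)
= ((NOT NOT (B AND NOT B) OR NOT B OR NOT E) AND NOT B AND B OR B OR E OR C) AND (B OR E)   [absorption]
= ((B AND NOT B OR NOT B OR NOT E) AND NOT B AND B OR B OR E OR C) AND (B OR E)   [double negation]
= ((NOT B OR NOT E) AND NOT B AND B OR B OR E OR C) AND (B OR E)   [complement / identity]
= (NOT B AND B OR B OR E OR C) AND (B OR E)   [absorption]
= (B OR E OR C) AND (B OR E)   [complement / identity]
= B OR E   [absorption]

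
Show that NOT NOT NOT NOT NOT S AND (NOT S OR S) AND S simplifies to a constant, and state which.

FALSE

NOT NOT NOT NOT NOT S AND (NOT S OR S) AND S
= NOT NOT NOT S AND (NOT S OR S) AND S   [double negation]
= NOT NOT NOT S AND S   [complement / identity]
= NOT S AND S   [double negation]
= FALSE   [complement]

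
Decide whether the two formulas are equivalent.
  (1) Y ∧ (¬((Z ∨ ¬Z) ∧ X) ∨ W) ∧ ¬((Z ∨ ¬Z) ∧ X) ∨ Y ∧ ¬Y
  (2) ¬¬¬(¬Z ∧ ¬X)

No

E1: Y ∧ (¬((Z ∨ ¬Z) ∧ X) ∨ W) ∧ ¬((Z ∨ ¬Z) ∧ X) ∨ Y ∧ ¬Y
    = Y ∧ (¬((Z ∨ ¬Z) ∧ X) ∨ W) ∧ ¬((Z ∨ ¬Z) ∧ X)   (complement / identity)
    = Y ∧ ¬((Z ∨ ¬Z) ∧ X)   (absorption)
    = Y ∧ ¬X   (complement / identity)
E2: ¬¬¬(¬Z ∧ ¬X)
    = ¬¬(Z ∨ X)   (De Morgan)
    = Z ∨ X   (double negation)
These differ: at W=0, X=1, Y=0, Z=1, E1 = 0 but E2 = 1.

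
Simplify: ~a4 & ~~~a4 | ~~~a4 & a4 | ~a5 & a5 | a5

~a4 | a5

~a4 & ~~~a4 | ~~~a4 & a4 | ~a5 & a5 | a5
= ~a4 & ~~~a4 | ~~~a4 & a4 | a5   [complement / identity]
= ~~~a4 | a5   [distribution]
= ~a4 | a5   [double negation]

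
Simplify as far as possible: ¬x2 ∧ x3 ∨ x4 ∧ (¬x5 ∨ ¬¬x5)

¬x2 ∧ x3 ∨ x4 ∧ (¬x5 ∨ ¬¬x5)
= ¬x2 ∧ x3 ∨ x4 ∧ (¬x5 ∨ x5)   (double negation)
= ¬x2 ∧ x3 ∨ x4   (complement / identity)

¬x2 ∧ x3 ∨ x4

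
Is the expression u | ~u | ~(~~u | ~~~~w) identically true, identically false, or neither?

u | ~u | ~(~~u | ~~~~w)
= u | ~u | ~u & ~~~w   [De Morgan]
= u | ~u | ~u & ~w   [double negation]
= u | ~u   [absorption]
= 1   [complement]

identically true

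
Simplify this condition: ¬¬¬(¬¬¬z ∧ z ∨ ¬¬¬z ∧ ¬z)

¬¬¬(¬¬¬z ∧ z ∨ ¬¬¬z ∧ ¬z)
= ¬(¬¬¬z ∧ z ∨ ¬¬¬z ∧ ¬z)   — double negation
= ¬¬¬¬z   — distribution
= ¬¬z   — double negation
= z   — double negation

z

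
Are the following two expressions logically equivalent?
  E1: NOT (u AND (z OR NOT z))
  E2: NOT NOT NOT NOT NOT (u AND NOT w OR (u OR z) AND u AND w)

Yes

E1: NOT (u AND (z OR NOT z))
    = NOT u   — complement / identity
E2: NOT NOT NOT NOT NOT (u AND NOT w OR (u OR z) AND u AND w)
    = NOT NOT NOT (u AND NOT w OR (u OR z) AND u AND w)   — double negation
    = NOT NOT NOT (u AND NOT w OR u AND w)   — absorption
    = NOT (u AND NOT w OR u AND w)   — double negation
    = NOT u   — distribution
Both reduce to NOT u, so they are equivalent.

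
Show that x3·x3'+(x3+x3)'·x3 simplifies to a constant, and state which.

x3·x3'+(x3+x3)'·x3
= x3·x3'+x3'·x3   [idempotence]
= x3·x3'   [complement / identity]
= 0   [complement]

0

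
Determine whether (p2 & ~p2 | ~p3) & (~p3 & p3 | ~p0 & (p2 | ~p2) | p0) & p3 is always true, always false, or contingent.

always false

(p2 & ~p2 | ~p3) & (~p3 & p3 | ~p0 & (p2 | ~p2) | p0) & p3
= (p2 & ~p2 | ~p3) & (~p0 & (p2 | ~p2) | p0) & p3   (complement / identity)
= (p2 & ~p2 | ~p3) & (~p0 | p0) & p3   (complement / identity)
= ~p3 & (~p0 | p0) & p3   (complement / identity)
= ~p3 & p3   (complement / identity)
= 0   (complement)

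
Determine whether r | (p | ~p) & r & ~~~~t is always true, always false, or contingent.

contingent

r | (p | ~p) & r & ~~~~t
= r | r & ~~~~t
= r | r & ~~t
= r | r & t
= r
This depends on r, so it is not a constant.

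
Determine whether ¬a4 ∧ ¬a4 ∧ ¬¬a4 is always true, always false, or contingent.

always false

¬a4 ∧ ¬a4 ∧ ¬¬a4
= ¬a4 ∧ ¬¬a4   [idempotence]
= ¬a4 ∧ a4   [double negation]
= False   [complement]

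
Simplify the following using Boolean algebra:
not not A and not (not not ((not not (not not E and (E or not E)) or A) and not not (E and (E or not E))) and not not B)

A and (not E or not B)

not not A and not (not not ((not not (not not E and (E or not E)) or A) and not not (E and (E or not E))) and not not B)
= not not A and not (not not ((not not (E and (E or not E)) or A) and not not (E and (E or not E))) and not not B)   [double negation]
= not not A and not (not not not not (E and (E or not E)) and not not B)   [absorption]
= not not A and (not not not (E and (E or not E)) or not B)   [De Morgan]
= not not A and (not (E and (E or not E)) or not B)   [double negation]
= not not A and (not E or not B)   [complement / identity]
= A and (not E or not B)   [double negation]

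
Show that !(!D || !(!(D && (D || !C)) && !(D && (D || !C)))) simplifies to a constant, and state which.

false

!(!D || !(!(D && (D || !C)) && !(D && (D || !C))))
= !(!D || !!(D && (D || !C)))   — idempotence
= !(!D || !!D)   — absorption
= D && !D   — De Morgan
= false   — complement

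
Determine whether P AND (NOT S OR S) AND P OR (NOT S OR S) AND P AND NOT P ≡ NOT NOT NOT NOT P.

E1: P AND (NOT S OR S) AND P OR (NOT S OR S) AND P AND NOT P
    = (NOT S OR S) AND P
    = P
E2: NOT NOT NOT NOT P
    = NOT NOT P
    = P
Both reduce to P, so they are equivalent.

Yes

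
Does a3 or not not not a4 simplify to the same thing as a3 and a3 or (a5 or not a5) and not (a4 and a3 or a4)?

Yes

E1: a3 or not not not a4
    = a3 or not a4
E2: a3 and a3 or (a5 or not a5) and not (a4 and a3 or a4)
    = a3 or (a5 or not a5) and not (a4 and a3 or a4)
    = a3 or (a5 or not a5) and not a4
    = a3 or not a4
Both reduce to a3 or not a4, so they are equivalent.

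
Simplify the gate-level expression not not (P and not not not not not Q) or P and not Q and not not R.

not not (P and not not not not not Q) or P and not Q and not not R
= not not (P and not not not Q) or P and not Q and not not R   [double negation]
= P and not not not Q or P and not Q and not not R   [double negation]
= P and not Q or P and not Q and not not R   [double negation]
= P and not Q or P and not Q and R   [double negation]
= P and not Q   [absorption]

P and not Q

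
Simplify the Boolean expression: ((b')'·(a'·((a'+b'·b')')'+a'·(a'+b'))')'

b'+a'

((b')'·(a'·((a'+b'·b')')'+a'·(a'+b'))')'
= ((b')'·(a'·((a'+b')')'+a'·(a'+b'))')'   (idempotence)
= ((b')'·(a'·(a'+b')+a'·(a'+b'))')'   (double negation)
= b'+a'·(a'+b')+a'·(a'+b')   (De Morgan)
= b'+a'·(a'+b')   (idempotence)
= b'+a'   (absorption)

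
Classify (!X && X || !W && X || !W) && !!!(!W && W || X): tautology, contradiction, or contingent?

(!X && X || !W && X || !W) && !!!(!W && W || X)
= (!W && X || !W) && !!!(!W && W || X)   (complement / identity)
= (!W && X || !W) && !(!W && W || X)   (double negation)
= !W && !(!W && W || X)   (absorption)
= !W && !X   (complement / identity)
This depends on W, X, so it is not a constant.

contingent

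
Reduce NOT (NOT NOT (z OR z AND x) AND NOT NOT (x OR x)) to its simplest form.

NOT (NOT NOT (z OR z AND x) AND NOT NOT (x OR x))
= NOT (NOT NOT (z OR z AND x) AND NOT NOT x)
= NOT (NOT NOT z AND NOT NOT x)
= NOT z OR NOT x

NOT z OR NOT x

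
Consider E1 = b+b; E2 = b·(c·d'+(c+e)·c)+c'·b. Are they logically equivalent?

Yes

E1: b+b
    = b
E2: b·(c·d'+(c+e)·c)+c'·b
    = b·(c·d'+c)+c'·b
    = b·c+c'·b
    = b
Both reduce to b, so they are equivalent.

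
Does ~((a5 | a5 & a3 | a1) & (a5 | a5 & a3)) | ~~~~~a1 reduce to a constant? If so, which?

~((a5 | a5 & a3 | a1) & (a5 | a5 & a3)) | ~~~~~a1
= ~(a5 | a5 & a3) | ~~~~~a1
= ~a5 | ~~~~~a1
= ~a5 | ~~~a1
= ~a5 | ~a1
This depends on a1, a5, so it is not a constant.

no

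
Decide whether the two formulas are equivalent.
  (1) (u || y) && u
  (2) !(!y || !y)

E1: (u || y) && u
    = u
E2: !(!y || !y)
    = !!y
    = y
These differ: at u=1, y=0, E1 = 1 but E2 = 0.

No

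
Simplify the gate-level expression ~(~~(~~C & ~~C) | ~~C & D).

~C

~(~~(~~C & ~~C) | ~~C & D)
= ~(~(~C | ~C) | ~~C & D)   (De Morgan)
= ~(~~C | ~~C & D)   (idempotence)
= ~~~C   (absorption)
= ~C   (double negation)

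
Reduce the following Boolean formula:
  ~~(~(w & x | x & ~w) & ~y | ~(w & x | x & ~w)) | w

~~(~(w & x | x & ~w) & ~y | ~(w & x | x & ~w)) | w
= ~~~(w & x | x & ~w) | w   (absorption)
= ~(w & x | x & ~w) | w   (double negation)
= ~x | w   (distribution)

~x | w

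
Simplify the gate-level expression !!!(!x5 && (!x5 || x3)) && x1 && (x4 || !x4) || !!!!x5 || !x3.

x5 || !x3

!!!(!x5 && (!x5 || x3)) && x1 && (x4 || !x4) || !!!!x5 || !x3
= !!!(!x5 && (!x5 || x3)) && x1 || !!!!x5 || !x3   [complement / identity]
= !!!!x5 && x1 || !!!!x5 || !x3   [absorption]
= !!!!x5 || !x3   [absorption]
= !!x5 || !x3   [double negation]
= x5 || !x3   [double negation]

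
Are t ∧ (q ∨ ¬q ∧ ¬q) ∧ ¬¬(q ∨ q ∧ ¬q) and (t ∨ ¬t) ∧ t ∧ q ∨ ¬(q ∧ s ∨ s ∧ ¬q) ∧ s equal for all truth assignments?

Yes

E1: t ∧ (q ∨ ¬q ∧ ¬q) ∧ ¬¬(q ∨ q ∧ ¬q)
    = t ∧ (q ∨ ¬q) ∧ ¬¬(q ∨ q ∧ ¬q)   (idempotence)
    = t ∧ (q ∨ ¬q) ∧ ¬¬q   (complement / identity)
    = t ∧ ¬¬q   (complement / identity)
    = t ∧ q   (double negation)
E2: (t ∨ ¬t) ∧ t ∧ q ∨ ¬(q ∧ s ∨ s ∧ ¬q) ∧ s
    = (t ∨ ¬t) ∧ t ∧ q ∨ ¬s ∧ s   (distribution)
    = (t ∨ ¬t) ∧ t ∧ q   (complement / identity)
    = t ∧ q   (complement / identity)
Both reduce to t ∧ q, so they are equivalent.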